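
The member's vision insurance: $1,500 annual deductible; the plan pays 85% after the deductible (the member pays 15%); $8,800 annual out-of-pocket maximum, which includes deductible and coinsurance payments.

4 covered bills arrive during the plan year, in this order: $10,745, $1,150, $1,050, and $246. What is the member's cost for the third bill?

Claim 1 ($10,745): deductible takes $1,500, $9,245 remains; member's 15% is $1,386.75. Cost to member: $2,886.75. OOP to date $2,886.75.
Claim 2 ($1,150): deductible met; 15% of $1,150 = $172.50. Member owes $172.50 (running OOP $3,059.25).
Claim 3 ($1,050): deductible met; 15% of $1,050 = $157.50. Member owes $157.50 (running OOP $3,216.75).

$157.50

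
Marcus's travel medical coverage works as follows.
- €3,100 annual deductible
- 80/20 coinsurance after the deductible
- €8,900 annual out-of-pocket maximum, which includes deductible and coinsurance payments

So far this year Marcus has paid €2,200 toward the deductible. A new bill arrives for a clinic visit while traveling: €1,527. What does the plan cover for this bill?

€501.60

Deductible still to meet: €3,100 − €2,200 = €900.
That leaves €1,527 − €900 = €627 for coinsurance.
20% of €627 = €125.40 falls to the traveler.
Traveler responsibility before any cap: €900 + €125.40 = €1,025.40.
Year-to-date out-of-pocket becomes €2,200 + €1,025.40 = €3,225.40, still under the €8,900 maximum, so no cap applies.
Insurer pays the balance: €1,527 − €1,025.40 = €501.60.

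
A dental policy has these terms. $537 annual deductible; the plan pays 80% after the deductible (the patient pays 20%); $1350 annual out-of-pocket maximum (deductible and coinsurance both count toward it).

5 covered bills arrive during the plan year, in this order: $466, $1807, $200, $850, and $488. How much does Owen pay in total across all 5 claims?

$1191.80

Claim 1 ($466): fully absorbed by the deductible. Patient pays $466; OOP now $466.
Claim 2 ($1807): deductible takes $71, $1736 remains; coinsurance $1736 × 20% = $347.20. Patient pays $418.20; OOP now $884.20.
Claim 3 ($200): deductible already satisfied, so patient's share is 20% × $200 = $40. Patient pays $40; OOP now $924.20.
Claim 4 ($850): deductible already satisfied, so patient's share is 20% × $850 = $170. Patient owes $170 (running OOP $1094.20).
Claim 5 ($488): 20% coinsurance on $488 = $97.60. Patient pays $97.60; OOP now $1191.80.
Summing the patient's payments: $466 + $418.20 + $40 + $170 + $97.60 = $1191.80.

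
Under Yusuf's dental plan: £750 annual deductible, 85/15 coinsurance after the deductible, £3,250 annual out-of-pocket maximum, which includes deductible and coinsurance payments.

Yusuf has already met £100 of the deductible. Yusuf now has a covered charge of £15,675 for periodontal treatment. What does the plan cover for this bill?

£12,771.25

Deductible still to meet: £750 − £100 = £650.
That leaves £15,675 − £650 = £15,025 for coinsurance.
Coinsurance: £15,025 × 15% = £2,253.75.
So the patient owes £650 + £2,253.75 = £2,903.75 before any cap.
Year-to-date out-of-pocket becomes £100 + £2,903.75 = £3,003.75, still under the £3,250 maximum, so no cap applies.
The insurer covers the remainder: £15,675 − £2,903.75 = £12,771.25.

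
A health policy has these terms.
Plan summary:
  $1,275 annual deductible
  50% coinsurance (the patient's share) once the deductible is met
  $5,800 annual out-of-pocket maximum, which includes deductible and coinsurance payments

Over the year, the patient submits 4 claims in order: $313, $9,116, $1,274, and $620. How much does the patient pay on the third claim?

Bill 1, $313: fully absorbed by the deductible. Cost to patient: $313. OOP to date $313.
Bill 2, $9,116: deductible takes $962, $8,154 remains; patient's 50% is $4,077. Patient pays $5,039; OOP now $5,352.
Bill 3, $1,274: deductible met; 50% of $1,274 = $637. OOP would hit $5,989 > $5,800, so the cap limits the patient to $5,800 − $5,352 = $448.

$448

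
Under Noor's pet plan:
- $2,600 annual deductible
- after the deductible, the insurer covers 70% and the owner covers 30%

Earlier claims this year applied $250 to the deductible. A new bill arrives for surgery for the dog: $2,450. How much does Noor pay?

Remaining deductible: $2,600 − $250 = $2,350.
That leaves $2,450 − $2,350 = $100 for coinsurance.
Owner's 30% share of $100 is $30.
So the owner owes $2,350 + $30 = $2,380.

$2,380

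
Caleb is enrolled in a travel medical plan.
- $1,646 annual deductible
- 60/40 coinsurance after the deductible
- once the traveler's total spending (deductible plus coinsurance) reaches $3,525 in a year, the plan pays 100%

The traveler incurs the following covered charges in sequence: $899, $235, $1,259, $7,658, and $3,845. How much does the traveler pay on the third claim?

$810.80

#1 ($899): entire amount goes to the deductible. Traveler owes $899 (running OOP $899).
#2 ($235): fully absorbed by the deductible. Cost to traveler: $235. OOP to date $1,134.
#3 ($1,259): $512 to deductible, leaving $747; coinsurance $747 × 40% = $298.80. Traveler pays $810.80; OOP now $1,944.80.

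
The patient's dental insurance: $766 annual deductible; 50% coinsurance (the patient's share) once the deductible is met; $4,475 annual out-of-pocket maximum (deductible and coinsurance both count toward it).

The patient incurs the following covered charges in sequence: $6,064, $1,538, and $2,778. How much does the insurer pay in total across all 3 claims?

$5,905

Claim 1 — $6,064: deductible takes $766, $5,298 remains; patient's 50% is $2,649. Patient owes $3,415 (running OOP $3,415). Insurer: $6,064 − $3,415 = $2,649.
Claim 2 — $1,538: deductible already satisfied, so patient's share is 50% × $1,538 = $769. Patient pays $769; OOP now $4,184. Plan pays $1,538 − $769 = $769.
Claim 3 — $2,778: deductible met; 50% of $2,778 = $1,389. Adding that to $4,184 gives $5,573, past the $4,475 cap; patient pays only $4,475 − $4,184 = $291. Plan pays $2,778 − $291 = $2,487.
Insurer total: $2,649 + $769 + $2,487 = $5,905.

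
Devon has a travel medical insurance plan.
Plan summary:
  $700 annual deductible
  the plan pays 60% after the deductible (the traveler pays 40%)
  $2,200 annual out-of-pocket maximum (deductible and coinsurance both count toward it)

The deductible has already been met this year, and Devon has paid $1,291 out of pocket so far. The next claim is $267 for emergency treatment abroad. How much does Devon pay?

With the deductible met, the entire $267 is subject to coinsurance.
Traveler's 40% share of $267 is $106.80.
Total out-of-pocket so far would be $1,291 + $106.80 = $1,397.80, below the $2,200 cap — no reduction.

$106.80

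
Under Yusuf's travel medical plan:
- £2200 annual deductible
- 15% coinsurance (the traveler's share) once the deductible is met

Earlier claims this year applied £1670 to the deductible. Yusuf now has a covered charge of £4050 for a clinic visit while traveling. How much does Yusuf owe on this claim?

Remaining deductible: £2200 − £1670 = £530.
The remaining £3520 (= £4050 − £530) moves to coinsurance.
15% of £3520 = £528 falls to the traveler.
Traveler responsibility: £530 + £528 = £1058.

£1058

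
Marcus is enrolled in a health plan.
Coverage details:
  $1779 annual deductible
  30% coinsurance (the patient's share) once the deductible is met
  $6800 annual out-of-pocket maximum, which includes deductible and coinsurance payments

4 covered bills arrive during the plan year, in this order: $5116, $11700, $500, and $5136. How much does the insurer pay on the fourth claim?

Claim 1 — $5116: $1779 to deductible, leaving $3337; patient's 30% is $1001.10. Patient pays $2780.10; OOP now $2780.10. Plan pays $5116 − $2780.10 = $2335.90.
Claim 2 — $11700: deductible already satisfied, so patient's share is 30% × $11700 = $3510. Patient owes $3510 (running OOP $6290.10). Plan pays $11700 − $3510 = $8190.
Claim 3 — $500: deductible already satisfied, so patient's share is 30% × $500 = $150. Cost to patient: $150. OOP to date $6440.10. Plan pays $500 − $150 = $350.
Claim 4 — $5136: 30% coinsurance on $5136 = $1540.80. That would push OOP to $7980.90, over the $6800 cap, so patient pays $6800 − $6440.10 = $359.90. Plan pays $5136 − $359.90 = $4776.10.

$4776.10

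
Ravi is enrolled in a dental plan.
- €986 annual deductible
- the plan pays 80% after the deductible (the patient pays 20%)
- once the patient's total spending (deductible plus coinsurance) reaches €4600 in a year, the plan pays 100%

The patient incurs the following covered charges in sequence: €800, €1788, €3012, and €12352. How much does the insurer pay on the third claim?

€2409.60

Bill 1, €800: fully absorbed by the deductible. Cost to patient: €800. OOP to date €800. Plan pays €800 − €800 = €0.
Bill 2, €1788: €186 to deductible, leaving €1602; patient's 20% is €320.40. Patient owes €506.40 (running OOP €1306.40). Plan pays €1788 − €506.40 = €1281.60.
Bill 3, €3012: deductible already satisfied, so patient's share is 20% × €3012 = €602.40. Cost to patient: €602.40. OOP to date €1908.80. Plan pays €3012 − €602.40 = €2409.60.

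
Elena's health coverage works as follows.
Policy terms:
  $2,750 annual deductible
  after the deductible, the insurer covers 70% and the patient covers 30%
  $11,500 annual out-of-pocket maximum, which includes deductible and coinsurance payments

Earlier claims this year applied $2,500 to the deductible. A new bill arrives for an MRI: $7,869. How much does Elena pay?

$2,535.70

Deductible still to meet: $2,750 − $2,500 = $250.
That leaves $7,869 − $250 = $7,619 for coinsurance.
Coinsurance: $7,619 × 30% = $2,285.70.
So the patient owes $250 + $2,285.70 = $2,535.70 before any cap.
Year-to-date out-of-pocket becomes $2,500 + $2,535.70 = $5,035.70, still under the $11,500 maximum, so no cap applies.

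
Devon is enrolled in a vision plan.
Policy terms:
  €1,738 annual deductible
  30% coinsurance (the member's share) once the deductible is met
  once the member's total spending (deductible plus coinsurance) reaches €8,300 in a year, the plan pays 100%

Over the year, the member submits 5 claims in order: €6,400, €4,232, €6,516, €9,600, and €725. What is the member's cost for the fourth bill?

Claim 1 — €6,400: €1,738 finishes the deductible; €4,662 goes to coinsurance; 30% of €4,662 = €1,398.60. Member owes €3,136.60 (running OOP €3,136.60).
Claim 2 — €4,232: deductible met; 30% of €4,232 = €1,269.60. Member pays €1,269.60; OOP now €4,406.20.
Claim 3 — €6,516: deductible already satisfied, so member's share is 30% × €6,516 = €1,954.80. Cost to member: €1,954.80. OOP to date €6,361.
Claim 4 — €9,600: deductible met; 30% of €9,600 = €2,880. Adding that to €6,361 gives €9,241, past the €8,300 cap; member pays only €8,300 − €6,361 = €1,939.

€1,939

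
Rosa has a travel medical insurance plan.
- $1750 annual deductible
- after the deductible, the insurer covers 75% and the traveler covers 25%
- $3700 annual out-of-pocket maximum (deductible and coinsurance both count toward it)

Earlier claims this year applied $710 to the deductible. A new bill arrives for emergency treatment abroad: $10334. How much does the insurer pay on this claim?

$7344

$710 of the $1750 deductible is already met, leaving $1040.
After the $1040 deductible portion, $10334 − $1040 = $9294 is subject to coinsurance.
Coinsurance: $9294 × 25% = $2323.50.
Traveler responsibility before any cap: $1040 + $2323.50 = $3363.50.
Year-to-date out-of-pocket would reach $710 + $3363.50 = $4073.50, above the $3700 maximum, so the traveler pays only $3700 − $710 = $2990.
Insurer pays the balance: $10334 − $2990 = $7344.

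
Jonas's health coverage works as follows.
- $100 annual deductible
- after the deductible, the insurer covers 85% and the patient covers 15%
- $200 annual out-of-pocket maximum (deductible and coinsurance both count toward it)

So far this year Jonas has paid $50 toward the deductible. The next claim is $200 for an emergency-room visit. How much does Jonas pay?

Remaining deductible: $100 − $50 = $50.
That leaves $200 − $50 = $150 for coinsurance.
15% of $150 = $22.50 falls to the patient.
That puts the patient's cost at $50 + $22.50 = $72.50 before any cap.
Cumulative spending $50 + $72.50 = $122.50 stays under the $200 maximum.

$72.50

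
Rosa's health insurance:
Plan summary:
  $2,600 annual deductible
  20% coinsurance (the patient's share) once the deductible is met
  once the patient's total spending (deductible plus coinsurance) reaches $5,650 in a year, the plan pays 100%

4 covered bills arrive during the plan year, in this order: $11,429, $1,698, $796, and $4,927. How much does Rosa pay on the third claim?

Claim 1 — $11,429: deductible takes $2,600, $8,829 remains; 20% of $8,829 = $1,765.80. Patient pays $4,365.80; OOP now $4,365.80.
Claim 2 — $1,698: deductible already satisfied, so patient's share is 20% × $1,698 = $339.60. Cost to patient: $339.60. OOP to date $4,705.40.
Claim 3 — $796: 20% coinsurance on $796 = $159.20. Cost to patient: $159.20. OOP to date $4,864.60.

$159.20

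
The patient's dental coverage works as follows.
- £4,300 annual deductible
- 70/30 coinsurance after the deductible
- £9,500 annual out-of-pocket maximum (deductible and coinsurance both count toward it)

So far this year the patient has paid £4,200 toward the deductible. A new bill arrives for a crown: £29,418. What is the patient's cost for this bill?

£5,300

Remaining deductible: £4,300 − £4,200 = £100.
The remaining £29,318 (= £29,418 − £100) moves to coinsurance.
Patient's 30% share of £29,318 is £8,795.40.
So the patient owes £100 + £8,795.40 = £8,895.40 before any cap.
Year-to-date out-of-pocket would reach £4,200 + £8,895.40 = £13,095.40, above the £9,500 maximum, so the patient pays only £9,500 − £4,200 = £5,300.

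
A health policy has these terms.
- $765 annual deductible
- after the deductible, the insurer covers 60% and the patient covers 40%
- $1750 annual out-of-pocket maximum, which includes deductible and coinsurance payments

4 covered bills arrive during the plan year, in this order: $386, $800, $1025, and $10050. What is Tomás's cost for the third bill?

Bill 1, $386: fully absorbed by the deductible. Cost to patient: $386. OOP to date $386.
Bill 2, $800: $379 finishes the deductible; $421 goes to coinsurance; patient's 40% is $168.40. Patient pays $547.40; OOP now $933.40.
Bill 3, $1025: deductible already satisfied, so patient's share is 40% × $1025 = $410. Cost to patient: $410. OOP to date $1343.40.

$410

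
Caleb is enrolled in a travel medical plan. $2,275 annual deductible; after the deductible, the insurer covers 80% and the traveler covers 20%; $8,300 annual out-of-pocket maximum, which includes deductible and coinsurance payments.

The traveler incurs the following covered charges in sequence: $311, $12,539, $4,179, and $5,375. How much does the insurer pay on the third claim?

$3,343.20

#1 ($311): all of it applies to the deductible. Traveler owes $311 (running OOP $311). Plan pays $311 − $311 = $0.
#2 ($12,539): deductible takes $1,964, $10,575 remains; traveler's 20% is $2,115. Cost to traveler: $4,079. OOP to date $4,390. Insurer: $12,539 − $4,079 = $8,460.
#3 ($4,179): deductible already satisfied, so traveler's share is 20% × $4,179 = $835.80. Traveler owes $835.80 (running OOP $5,225.80). Plan pays $4,179 − $835.80 = $3,343.20.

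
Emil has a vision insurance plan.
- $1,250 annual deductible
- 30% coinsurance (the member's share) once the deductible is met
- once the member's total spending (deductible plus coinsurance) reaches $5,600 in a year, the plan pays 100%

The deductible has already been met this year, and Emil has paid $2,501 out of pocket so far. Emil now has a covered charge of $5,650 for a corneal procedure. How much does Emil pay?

With the deductible met, the entire $5,650 is subject to coinsurance.
Coinsurance: $5,650 × 30% = $1,695.
Cumulative spending $2,501 + $1,695 = $4,196 stays under the $5,600 maximum.

$1,695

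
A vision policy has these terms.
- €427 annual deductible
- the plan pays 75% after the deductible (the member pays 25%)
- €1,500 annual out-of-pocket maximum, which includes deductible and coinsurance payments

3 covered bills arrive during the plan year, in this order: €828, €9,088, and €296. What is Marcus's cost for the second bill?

Claim 1 — €828: €427 to deductible, leaving €401; member's 25% is €100.25. Member pays €527.25; OOP now €527.25.
Claim 2 — €9,088: deductible already satisfied, so member's share is 25% × €9,088 = €2,272. That would push OOP to €2,799.25, over the €1,500 cap, so member pays €1,500 − €527.25 = €972.75.

€972.75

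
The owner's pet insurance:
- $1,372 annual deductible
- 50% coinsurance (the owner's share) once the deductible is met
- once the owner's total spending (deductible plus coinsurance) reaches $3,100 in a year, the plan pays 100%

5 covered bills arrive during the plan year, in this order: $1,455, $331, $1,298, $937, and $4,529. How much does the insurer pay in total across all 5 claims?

$5,450

Bill 1, $1,455: $1,372 finishes the deductible; $83 goes to coinsurance; coinsurance $83 × 50% = $41.50. Owner pays $1,413.50; OOP now $1,413.50. Insurer: $1,455 − $1,413.50 = $41.50.
Bill 2, $331: 50% coinsurance on $331 = $165.50. Cost to owner: $165.50. OOP to date $1,579. Plan pays $331 − $165.50 = $165.50.
Bill 3, $1,298: 50% coinsurance on $1,298 = $649. Cost to owner: $649. OOP to date $2,228. Plan pays $1,298 − $649 = $649.
Bill 4, $937: deductible met; 50% of $937 = $468.50. Owner pays $468.50; OOP now $2,696.50. Insurer: $937 − $468.50 = $468.50.
Bill 5, $4,529: 50% coinsurance on $4,529 = $2,264.50. That would push OOP to $4,961, over the $3,100 cap, so owner pays $3,100 − $2,696.50 = $403.50. Plan pays $4,529 − $403.50 = $4,125.50.
Insurer total = bills − owner's total = $8,550 − $3,100 = $5,450.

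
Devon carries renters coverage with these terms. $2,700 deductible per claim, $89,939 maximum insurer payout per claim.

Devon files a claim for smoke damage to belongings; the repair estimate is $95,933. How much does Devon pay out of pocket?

$5,994

Less the $2,700 deductible: $95,933 − $2,700 = $93,233.
Since $93,233 > $89,939, the payout is capped at $89,939.
Out of pocket: $95,933 − $89,939 = $5,994.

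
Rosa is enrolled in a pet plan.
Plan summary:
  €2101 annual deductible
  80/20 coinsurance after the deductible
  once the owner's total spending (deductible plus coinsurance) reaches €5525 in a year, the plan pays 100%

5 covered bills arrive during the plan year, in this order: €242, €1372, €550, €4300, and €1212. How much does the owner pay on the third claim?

Claim 1 (€242): fully absorbed by the deductible. Owner pays €242; OOP now €242.
Claim 2 (€1372): entire amount goes to the deductible. Owner owes €1372 (running OOP €1614).
Claim 3 (€550): deductible takes €487, €63 remains; 20% of €63 = €12.60. Owner pays €499.60; OOP now €2113.60.

€499.60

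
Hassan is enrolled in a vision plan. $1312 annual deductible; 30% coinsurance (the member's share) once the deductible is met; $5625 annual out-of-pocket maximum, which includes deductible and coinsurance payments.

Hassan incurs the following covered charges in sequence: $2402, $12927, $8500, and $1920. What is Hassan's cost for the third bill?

$107.90

Bill 1, $2402: $1312 finishes the deductible; $1090 goes to coinsurance; coinsurance $1090 × 30% = $327. Member pays $1639; OOP now $1639.
Bill 2, $12927: deductible met; 30% of $12927 = $3878.10. Member owes $3878.10 (running OOP $5517.10).
Bill 3, $8500: deductible met; 30% of $8500 = $2550. That would push OOP to $8067.10, over the $5625 cap, so member pays $5625 − $5517.10 = $107.90.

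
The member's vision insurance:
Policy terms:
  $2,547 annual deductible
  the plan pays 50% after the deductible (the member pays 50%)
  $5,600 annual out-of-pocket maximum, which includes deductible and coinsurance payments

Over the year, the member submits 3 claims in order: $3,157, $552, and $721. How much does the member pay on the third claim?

$360.50

Bill 1, $3,157: $2,547 finishes the deductible; $610 goes to coinsurance; coinsurance $610 × 50% = $305. Member pays $2,852; OOP now $2,852.
Bill 2, $552: deductible already satisfied, so member's share is 50% × $552 = $276. Member owes $276 (running OOP $3,128).
Bill 3, $721: deductible met; 50% of $721 = $360.50. Member owes $360.50 (running OOP $3,488.50).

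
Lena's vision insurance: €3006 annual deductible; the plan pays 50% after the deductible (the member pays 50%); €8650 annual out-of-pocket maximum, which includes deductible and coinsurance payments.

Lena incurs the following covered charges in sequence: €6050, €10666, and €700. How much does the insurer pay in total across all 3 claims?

€8766

#1 (€6050): deductible takes €3006, €3044 remains; coinsurance €3044 × 50% = €1522. Member owes €4528 (running OOP €4528). Insurer: €6050 − €4528 = €1522.
#2 (€10666): 50% coinsurance on €10666 = €5333. OOP would hit €9861 > €8650, so the cap limits the member to €8650 − €4528 = €4122. Plan pays €10666 − €4122 = €6544.
#3 (€700): deductible already satisfied, so member's share is 50% × €700 = €350. OOP would hit €9000 > €8650, so the cap limits the member to €8650 − €8650 = €0. Plan pays €700 − €0 = €700.
Insurer total = bills − member's total = €17416 − €8650 = €8766.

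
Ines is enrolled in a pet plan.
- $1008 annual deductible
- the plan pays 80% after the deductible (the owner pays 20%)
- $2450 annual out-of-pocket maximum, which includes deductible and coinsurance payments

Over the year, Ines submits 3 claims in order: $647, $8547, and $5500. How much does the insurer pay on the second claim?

Claim 1 ($647): all of it applies to the deductible. Cost to owner: $647. OOP to date $647. Insurer: $647 − $647 = $0.
Claim 2 ($8547): $361 to deductible, leaving $8186; owner's 20% is $1637.20. Claim cost before the cap: $361 + $1637.20 = $1998.20. That would push OOP to $2645.20, over the $2450 cap, so owner pays $2450 − $647 = $1803. Insurer: $8547 − $1803 = $6744.

$6744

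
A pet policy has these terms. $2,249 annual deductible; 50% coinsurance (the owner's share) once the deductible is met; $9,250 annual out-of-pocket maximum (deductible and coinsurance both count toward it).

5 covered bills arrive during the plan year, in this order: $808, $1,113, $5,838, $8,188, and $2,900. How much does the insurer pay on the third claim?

$2,755

Claim 1 — $808: fully absorbed by the deductible. Owner pays $808; OOP now $808. Plan pays $808 − $808 = $0.
Claim 2 — $1,113: entire amount goes to the deductible. Owner owes $1,113 (running OOP $1,921). Plan pays $1,113 − $1,113 = $0.
Claim 3 — $5,838: $328 to deductible, leaving $5,510; coinsurance $5,510 × 50% = $2,755. Owner pays $3,083; OOP now $5,004. Insurer: $5,838 − $3,083 = $2,755.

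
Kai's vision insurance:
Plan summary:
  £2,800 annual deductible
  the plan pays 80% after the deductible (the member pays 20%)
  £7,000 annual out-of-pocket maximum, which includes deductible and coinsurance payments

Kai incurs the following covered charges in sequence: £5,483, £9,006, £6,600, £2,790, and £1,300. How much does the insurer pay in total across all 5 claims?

Bill 1, £5,483: £2,800 to deductible, leaving £2,683; member's 20% is £536.60. Member pays £3,336.60; OOP now £3,336.60. Plan pays £5,483 − £3,336.60 = £2,146.40.
Bill 2, £9,006: deductible already satisfied, so member's share is 20% × £9,006 = £1,801.20. Member owes £1,801.20 (running OOP £5,137.80). Plan pays £9,006 − £1,801.20 = £7,204.80.
Bill 3, £6,600: deductible already satisfied, so member's share is 20% × £6,600 = £1,320. Member owes £1,320 (running OOP £6,457.80). Plan pays £6,600 − £1,320 = £5,280.
Bill 4, £2,790: deductible already satisfied, so member's share is 20% × £2,790 = £558. That would push OOP to £7,015.80, over the £7,000 cap, so member pays £7,000 − £6,457.80 = £542.20. Insurer: £2,790 − £542.20 = £2,247.80.
Bill 5, £1,300: 20% coinsurance on £1,300 = £260. That would push OOP to £7,260, over the £7,000 cap, so member pays £7,000 − £7,000 = £0. Insurer: £1,300 − £0 = £1,300.
Insurer total = bills − member's total = £25,179 − £7,000 = £18,179.

£18,179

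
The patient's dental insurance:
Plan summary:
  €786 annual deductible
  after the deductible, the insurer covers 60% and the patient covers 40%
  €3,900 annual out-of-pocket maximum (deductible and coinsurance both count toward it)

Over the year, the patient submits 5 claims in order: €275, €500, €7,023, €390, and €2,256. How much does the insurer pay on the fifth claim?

€2,102.80

#1 (€275): fully absorbed by the deductible. Cost to patient: €275. OOP to date €275. Insurer: €275 − €275 = €0.
#2 (€500): all of it applies to the deductible. Patient pays €500; OOP now €775. Insurer: €500 − €500 = €0.
#3 (€7,023): deductible takes €11, €7,012 remains; patient's 40% is €2,804.80. Patient owes €2,815.80 (running OOP €3,590.80). Insurer: €7,023 − €2,815.80 = €4,207.20.
#4 (€390): deductible met; 40% of €390 = €156. Patient pays €156; OOP now €3,746.80. Insurer: €390 − €156 = €234.
#5 (€2,256): 40% coinsurance on €2,256 = €902.40. That would push OOP to €4,649.20, over the €3,900 cap, so patient pays €3,900 − €3,746.80 = €153.20. Insurer: €2,256 − €153.20 = €2,102.80.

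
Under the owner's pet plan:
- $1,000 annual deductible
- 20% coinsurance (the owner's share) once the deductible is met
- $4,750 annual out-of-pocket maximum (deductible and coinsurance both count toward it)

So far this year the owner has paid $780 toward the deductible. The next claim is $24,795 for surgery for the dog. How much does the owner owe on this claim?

$780 of the $1,000 deductible is already met, leaving $220.
That leaves $24,795 − $220 = $24,575 for coinsurance.
Coinsurance: $24,575 × 20% = $4,915.
That puts the owner's cost at $220 + $4,915 = $5,135 before any cap.
Adding $5,135 to the $780 already spent would give $5,915, which exceeds the $4,750 cap; the owner pays just $4,750 − $780 = $3,970.

$3,970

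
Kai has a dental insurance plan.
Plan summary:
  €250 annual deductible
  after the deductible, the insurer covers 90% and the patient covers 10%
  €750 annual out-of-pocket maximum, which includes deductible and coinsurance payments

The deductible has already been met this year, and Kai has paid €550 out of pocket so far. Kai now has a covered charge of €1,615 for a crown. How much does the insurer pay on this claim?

The deductible is already satisfied, so the full bill goes to coinsurance.
Coinsurance: €1,615 × 10% = €161.50.
Total out-of-pocket so far would be €550 + €161.50 = €711.50, below the €750 cap — no reduction.
The plan picks up €1,615 − €161.50 = €1,453.50.

€1,453.50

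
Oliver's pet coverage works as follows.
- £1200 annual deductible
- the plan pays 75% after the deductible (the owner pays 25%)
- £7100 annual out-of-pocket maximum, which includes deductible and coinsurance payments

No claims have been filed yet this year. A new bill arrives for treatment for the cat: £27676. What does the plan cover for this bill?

The full £1200 deductible is still open; £1200 of this bill applies to it.
That leaves £27676 − £1200 = £26476 for coinsurance.
Coinsurance: £26476 × 25% = £6619.
So the owner owes £1200 + £6619 = £7819 before any cap.
Year-to-date out-of-pocket would reach £0 + £7819 = £7819, above the £7100 maximum, so the owner pays only £7100 − £0 = £7100.
Insurer pays the balance: £27676 − £7100 = £20576.

£20576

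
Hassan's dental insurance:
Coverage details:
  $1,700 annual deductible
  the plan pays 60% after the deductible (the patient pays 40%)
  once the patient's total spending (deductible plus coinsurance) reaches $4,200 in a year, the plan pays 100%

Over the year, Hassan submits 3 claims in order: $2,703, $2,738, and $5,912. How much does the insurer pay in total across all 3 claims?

$7,153

Claim 1 ($2,703): deductible takes $1,700, $1,003 remains; patient's 40% is $401.20. Patient owes $2,101.20 (running OOP $2,101.20). Plan pays $2,703 − $2,101.20 = $601.80.
Claim 2 ($2,738): 40% coinsurance on $2,738 = $1,095.20. Patient pays $1,095.20; OOP now $3,196.40. Insurer: $2,738 − $1,095.20 = $1,642.80.
Claim 3 ($5,912): 40% coinsurance on $5,912 = $2,364.80. That would push OOP to $5,561.20, over the $4,200 cap, so patient pays $4,200 − $3,196.40 = $1,003.60. Plan pays $5,912 − $1,003.60 = $4,908.40.
Insurer total: $601.80 + $1,642.80 + $4,908.40 = $7,153.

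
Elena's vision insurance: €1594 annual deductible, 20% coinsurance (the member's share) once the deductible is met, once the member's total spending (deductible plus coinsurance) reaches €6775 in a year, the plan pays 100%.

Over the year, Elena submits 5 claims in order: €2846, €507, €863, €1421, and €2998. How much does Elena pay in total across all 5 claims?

#1 (€2846): deductible takes €1594, €1252 remains; member's 20% is €250.40. Member owes €1844.40 (running OOP €1844.40).
#2 (€507): deductible met; 20% of €507 = €101.40. Cost to member: €101.40. OOP to date €1945.80.
#3 (€863): deductible met; 20% of €863 = €172.60. Member owes €172.60 (running OOP €2118.40).
#4 (€1421): deductible already satisfied, so member's share is 20% × €1421 = €284.20. Member pays €284.20; OOP now €2402.60.
#5 (€2998): deductible met; 20% of €2998 = €599.60. Member owes €599.60 (running OOP €3002.20).
Total paid by the member: €1844.40 + €101.40 + €172.60 + €284.20 + €599.60 = €3002.20.

€3002.20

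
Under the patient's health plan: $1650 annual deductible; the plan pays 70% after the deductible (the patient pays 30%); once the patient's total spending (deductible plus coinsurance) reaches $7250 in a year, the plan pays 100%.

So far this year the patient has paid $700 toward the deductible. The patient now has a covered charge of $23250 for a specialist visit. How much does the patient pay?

$6550

Remaining deductible: $1650 − $700 = $950.
The remaining $22300 (= $23250 − $950) moves to coinsurance.
30% of $22300 = $6690 falls to the patient.
Patient responsibility before any cap: $950 + $6690 = $7640.
Year-to-date out-of-pocket would reach $700 + $7640 = $8340, above the $7250 maximum, so the patient pays only $7250 − $700 = $6550.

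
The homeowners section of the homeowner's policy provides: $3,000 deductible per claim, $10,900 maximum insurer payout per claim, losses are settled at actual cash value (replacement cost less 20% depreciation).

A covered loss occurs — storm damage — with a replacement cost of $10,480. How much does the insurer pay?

Depreciate 20%: the covered value is $10,480 × 0.8 = $8,384.
After the deductible, $8,384 − $3,000 = $5,384 remains.
That's under the $10,900 cap, so the insurer reimburses the full $5,384.

$5,384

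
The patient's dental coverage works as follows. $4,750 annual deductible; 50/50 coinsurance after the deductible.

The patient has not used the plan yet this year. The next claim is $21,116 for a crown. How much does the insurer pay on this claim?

Deductible not yet touched, so the first $4,750 of the bill goes to the deductible.
The remaining $16,366 (= $21,116 − $4,750) moves to coinsurance.
Coinsurance: $16,366 × 50% = $8,183.
Patient responsibility: $4,750 + $8,183 = $12,933.
Insurer pays the balance: $21,116 − $12,933 = $8,183.

$8,183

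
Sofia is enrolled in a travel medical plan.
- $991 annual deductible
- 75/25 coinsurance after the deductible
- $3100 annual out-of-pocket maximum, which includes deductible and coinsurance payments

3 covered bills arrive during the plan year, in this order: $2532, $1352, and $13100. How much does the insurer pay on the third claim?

$11714.25

Bill 1, $2532: $991 to deductible, leaving $1541; 25% of $1541 = $385.25. Cost to traveler: $1376.25. OOP to date $1376.25. Plan pays $2532 − $1376.25 = $1155.75.
Bill 2, $1352: 25% coinsurance on $1352 = $338. Cost to traveler: $338. OOP to date $1714.25. Insurer: $1352 − $338 = $1014.
Bill 3, $13100: deductible met; 25% of $13100 = $3275. OOP would hit $4989.25 > $3100, so the cap limits the traveler to $3100 − $1714.25 = $1385.75. Insurer: $13100 − $1385.75 = $11714.25.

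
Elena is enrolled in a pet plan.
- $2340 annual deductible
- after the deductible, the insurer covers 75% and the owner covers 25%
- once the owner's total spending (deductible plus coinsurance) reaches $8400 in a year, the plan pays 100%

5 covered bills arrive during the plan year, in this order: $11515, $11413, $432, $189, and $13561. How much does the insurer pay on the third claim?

$324

Claim 1 — $11515: $2340 to deductible, leaving $9175; owner's 25% is $2293.75. Cost to owner: $4633.75. OOP to date $4633.75. Insurer: $11515 − $4633.75 = $6881.25.
Claim 2 — $11413: deductible already satisfied, so owner's share is 25% × $11413 = $2853.25. Cost to owner: $2853.25. OOP to date $7487. Insurer: $11413 − $2853.25 = $8559.75.
Claim 3 — $432: deductible already satisfied, so owner's share is 25% × $432 = $108. Owner owes $108 (running OOP $7595). Insurer: $432 − $108 = $324.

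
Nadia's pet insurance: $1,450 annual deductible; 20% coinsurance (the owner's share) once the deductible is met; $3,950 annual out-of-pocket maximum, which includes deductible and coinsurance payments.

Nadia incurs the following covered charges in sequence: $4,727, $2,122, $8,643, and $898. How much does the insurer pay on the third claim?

Claim 1 — $4,727: $1,450 to deductible, leaving $3,277; coinsurance $3,277 × 20% = $655.40. Cost to owner: $2,105.40. OOP to date $2,105.40. Insurer: $4,727 − $2,105.40 = $2,621.60.
Claim 2 — $2,122: deductible already satisfied, so owner's share is 20% × $2,122 = $424.40. Owner owes $424.40 (running OOP $2,529.80). Plan pays $2,122 − $424.40 = $1,697.60.
Claim 3 — $8,643: deductible met; 20% of $8,643 = $1,728.60. That would push OOP to $4,258.40, over the $3,950 cap, so owner pays $3,950 − $2,529.80 = $1,420.20. Plan pays $8,643 − $1,420.20 = $7,222.80.

$7,222.80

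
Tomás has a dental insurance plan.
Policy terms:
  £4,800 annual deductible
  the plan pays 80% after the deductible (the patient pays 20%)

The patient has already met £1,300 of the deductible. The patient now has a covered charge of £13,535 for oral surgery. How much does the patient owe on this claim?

£5,507

Deductible still to meet: £4,800 − £1,300 = £3,500.
The remaining £10,035 (= £13,535 − £3,500) moves to coinsurance.
Patient's 20% share of £10,035 is £2,007.
That puts the patient's cost at £3,500 + £2,007 = £5,507.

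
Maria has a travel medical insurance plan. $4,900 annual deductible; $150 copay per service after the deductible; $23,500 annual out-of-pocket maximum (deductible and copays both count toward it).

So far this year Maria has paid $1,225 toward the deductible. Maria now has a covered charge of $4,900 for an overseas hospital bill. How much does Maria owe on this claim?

$3,825

Remaining deductible: $4,900 − $1,225 = $3,675.
The remaining $1,225 (= $4,900 − $3,675) moves to the copay.
Copay on this service: $150.
That puts the traveler's cost at $3,675 + $150 = $3,825 before any cap.
Year-to-date out-of-pocket becomes $1,225 + $3,825 = $5,050, still under the $23,500 maximum, so no cap applies.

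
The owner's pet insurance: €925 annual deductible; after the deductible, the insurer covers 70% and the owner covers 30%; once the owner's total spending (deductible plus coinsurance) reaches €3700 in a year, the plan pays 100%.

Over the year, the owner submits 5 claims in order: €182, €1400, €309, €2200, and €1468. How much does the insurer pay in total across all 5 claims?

€3243.80

Bill 1, €182: fully absorbed by the deductible. Owner owes €182 (running OOP €182). Insurer: €182 − €182 = €0.
Bill 2, €1400: €743 to deductible, leaving €657; 30% of €657 = €197.10. Cost to owner: €940.10. OOP to date €1122.10. Insurer: €1400 − €940.10 = €459.90.
Bill 3, €309: deductible already satisfied, so owner's share is 30% × €309 = €92.70. Owner owes €92.70 (running OOP €1214.80). Plan pays €309 − €92.70 = €216.30.
Bill 4, €2200: 30% coinsurance on €2200 = €660. Owner owes €660 (running OOP €1874.80). Insurer: €2200 − €660 = €1540.
Bill 5, €1468: deductible met; 30% of €1468 = €440.40. Owner pays €440.40; OOP now €2315.20. Plan pays €1468 − €440.40 = €1027.60.
Insurer total = bills − owner's total = €5559 − €2315.20 = €3243.80.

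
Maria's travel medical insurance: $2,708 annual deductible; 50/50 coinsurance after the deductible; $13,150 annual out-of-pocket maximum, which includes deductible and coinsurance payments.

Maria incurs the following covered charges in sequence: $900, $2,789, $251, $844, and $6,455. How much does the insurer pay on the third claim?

#1 ($900): all of it applies to the deductible. Traveler pays $900; OOP now $900. Plan pays $900 − $900 = $0.
#2 ($2,789): deductible takes $1,808, $981 remains; 50% of $981 = $490.50. Traveler owes $2,298.50 (running OOP $3,198.50). Plan pays $2,789 − $2,298.50 = $490.50.
#3 ($251): deductible already satisfied, so traveler's share is 50% × $251 = $125.50. Traveler pays $125.50; OOP now $3,324. Insurer: $251 − $125.50 = $125.50.

$125.50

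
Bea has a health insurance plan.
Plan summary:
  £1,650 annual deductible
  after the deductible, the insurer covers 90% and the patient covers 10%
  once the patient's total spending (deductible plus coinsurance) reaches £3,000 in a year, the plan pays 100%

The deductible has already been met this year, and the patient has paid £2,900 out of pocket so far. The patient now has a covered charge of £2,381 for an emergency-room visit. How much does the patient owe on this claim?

£100

The deductible is already satisfied, so the full bill goes to coinsurance.
10% of £2,381 = £238.10 falls to the patient.
Year-to-date out-of-pocket would reach £2,900 + £238.10 = £3,138.10, above the £3,000 maximum, so the patient pays only £3,000 − £2,900 = £100.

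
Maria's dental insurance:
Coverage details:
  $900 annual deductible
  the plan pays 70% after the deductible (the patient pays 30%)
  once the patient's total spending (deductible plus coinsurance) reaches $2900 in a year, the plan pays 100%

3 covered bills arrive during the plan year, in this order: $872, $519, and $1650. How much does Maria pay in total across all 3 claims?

#1 ($872): all of it applies to the deductible. Cost to patient: $872. OOP to date $872.
#2 ($519): $28 to deductible, leaving $491; 30% of $491 = $147.30. Patient owes $175.30 (running OOP $1047.30).
#3 ($1650): deductible already satisfied, so patient's share is 30% × $1650 = $495. Patient owes $495 (running OOP $1542.30).
Summing the patient's payments: $872 + $175.30 + $495 = $1542.30.

$1542.30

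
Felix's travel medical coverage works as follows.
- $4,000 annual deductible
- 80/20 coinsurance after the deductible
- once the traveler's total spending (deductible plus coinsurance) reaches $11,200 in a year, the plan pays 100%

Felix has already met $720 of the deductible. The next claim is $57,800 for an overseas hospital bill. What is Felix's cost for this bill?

$10,480

Remaining deductible: $4,000 − $720 = $3,280.
After the $3,280 deductible portion, $57,800 − $3,280 = $54,520 is subject to coinsurance.
20% of $54,520 = $10,904 falls to the traveler.
Traveler responsibility before any cap: $3,280 + $10,904 = $14,184.
Year-to-date out-of-pocket would reach $720 + $14,184 = $14,904, above the $11,200 maximum, so the traveler pays only $11,200 − $720 = $10,480.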